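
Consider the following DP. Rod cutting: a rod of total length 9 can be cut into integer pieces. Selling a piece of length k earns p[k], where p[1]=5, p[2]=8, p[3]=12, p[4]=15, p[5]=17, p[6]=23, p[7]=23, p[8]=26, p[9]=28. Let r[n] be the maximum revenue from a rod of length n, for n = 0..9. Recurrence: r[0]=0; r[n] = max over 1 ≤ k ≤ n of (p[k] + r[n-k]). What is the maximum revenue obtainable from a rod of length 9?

   n    0    1    2    3    4    5    6    7    8    9
r[n]    0    5   10   15   20   25   30   35   40   45

45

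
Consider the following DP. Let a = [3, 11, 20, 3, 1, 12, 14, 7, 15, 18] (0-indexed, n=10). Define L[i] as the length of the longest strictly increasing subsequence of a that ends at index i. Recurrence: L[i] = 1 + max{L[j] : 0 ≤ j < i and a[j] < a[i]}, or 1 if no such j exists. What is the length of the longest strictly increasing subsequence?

   i    0    1    2    3    4    5    6    7    8    9
a[i]    3   11   20    3    1   12   14    7   15   18
L[i]    1    2    3    1    1    3    4    2    5    6

6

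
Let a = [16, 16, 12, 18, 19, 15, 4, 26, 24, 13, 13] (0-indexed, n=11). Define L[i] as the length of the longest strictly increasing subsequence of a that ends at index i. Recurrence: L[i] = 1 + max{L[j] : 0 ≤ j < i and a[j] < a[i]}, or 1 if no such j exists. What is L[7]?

4

   i    0    1    2    3    4    5    6    7    8    9   10
a[i]   16   16   12   18   19   15    4   26   24   13   13
L[i]    1    1    1    2    3    2    1    4    4    2    2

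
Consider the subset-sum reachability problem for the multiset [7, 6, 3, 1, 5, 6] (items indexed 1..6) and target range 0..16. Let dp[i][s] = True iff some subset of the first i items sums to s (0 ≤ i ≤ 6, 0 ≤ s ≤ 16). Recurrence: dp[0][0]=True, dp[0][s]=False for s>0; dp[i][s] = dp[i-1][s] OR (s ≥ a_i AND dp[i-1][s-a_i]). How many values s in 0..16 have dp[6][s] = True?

16

i\s   0   1   2   3   4   5   6   7   8   9  10  11  12  13  14  15  16
  0   T   F   F   F   F   F   F   F   F   F   F   F   F   F   F   F   F
  1   T   F   F   F   F   F   F   T   F   F   F   F   F   F   F   F   F
  2   T   F   F   F   F   F   T   T   F   F   F   F   F   T   F   F   F
  3   T   F   F   T   F   F   T   T   F   T   T   F   F   T   F   F   T
  4   T   T   F   T   T   F   T   T   T   T   T   T   F   T   T   F   T
  5   T   T   F   T   T   T   T   T   T   T   T   T   T   T   T   T   T
  6   T   T   F   T   T   T   T   T   T   T   T   T   T   T   T   T   T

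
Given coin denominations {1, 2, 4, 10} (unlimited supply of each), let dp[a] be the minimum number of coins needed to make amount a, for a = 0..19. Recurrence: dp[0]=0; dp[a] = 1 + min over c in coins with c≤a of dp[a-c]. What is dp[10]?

1

 a  0  1  2  3  4  5  6  7  8  9 10 11 12 13 14 15 16 17 18 19
dp  0  1  1  2  1  2  2  3  2  3  1  2  2  3  2  3  3  4  3  4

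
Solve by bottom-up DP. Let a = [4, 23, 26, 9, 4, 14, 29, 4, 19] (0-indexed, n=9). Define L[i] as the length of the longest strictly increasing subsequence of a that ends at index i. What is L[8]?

4

   i    0    1    2    3    4    5    6    7    8
a[i]    4   23   26    9    4   14   29    4   19
L[i]    1    2    3    2    1    3    4    1    4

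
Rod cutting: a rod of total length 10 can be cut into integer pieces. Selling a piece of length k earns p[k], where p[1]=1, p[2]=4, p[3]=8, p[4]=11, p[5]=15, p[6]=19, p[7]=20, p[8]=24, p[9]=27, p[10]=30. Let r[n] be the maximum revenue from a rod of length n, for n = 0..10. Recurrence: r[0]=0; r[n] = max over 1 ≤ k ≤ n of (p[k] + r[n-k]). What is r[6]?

19

   n    0    1    2    3    4    5    6    7    8    9   10
r[n]    0    1    4    8   11   15   19   20   24   27   30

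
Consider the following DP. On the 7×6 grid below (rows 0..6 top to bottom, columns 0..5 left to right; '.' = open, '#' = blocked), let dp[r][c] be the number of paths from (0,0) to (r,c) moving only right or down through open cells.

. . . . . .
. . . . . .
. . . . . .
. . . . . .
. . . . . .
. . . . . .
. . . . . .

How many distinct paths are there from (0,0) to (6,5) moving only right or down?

462

r\c   0   1   2   3   4   5
  0   1   1   1   1   1   1
  1   1   2   3   4   5   6
  2   1   3   6  10  15  21
  3   1   4  10  20  35  56
  4   1   5  15  35  70 126
  5   1   6  21  56 126 252
  6   1   7  28  84 210 462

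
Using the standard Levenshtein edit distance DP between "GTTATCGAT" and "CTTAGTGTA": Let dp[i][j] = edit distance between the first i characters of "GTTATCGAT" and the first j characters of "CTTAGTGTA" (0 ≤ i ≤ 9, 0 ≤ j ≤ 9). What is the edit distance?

5

   ''  C  T  T  A  G  T  G  T  A
''  0  1  2  3  4  5  6  7  8  9
 G  1  1  2  3  4  4  5  6  7  8
 T  2  2  1  2  3  4  4  5  6  7
 T  3  3  2  1  2  3  4  5  5  6
 A  4  4  3  2  1  2  3  4  5  5
 T  5  5  4  3  2  2  2  3  4  5
 C  6  5  5  4  3  3  3  3  4  5
 G  7  6  6  5  4  3  4  3  4  5
 A  8  7  7  6  5  4  4  4  4  4
 T  9  8  7  7  6  5  4  5  4  5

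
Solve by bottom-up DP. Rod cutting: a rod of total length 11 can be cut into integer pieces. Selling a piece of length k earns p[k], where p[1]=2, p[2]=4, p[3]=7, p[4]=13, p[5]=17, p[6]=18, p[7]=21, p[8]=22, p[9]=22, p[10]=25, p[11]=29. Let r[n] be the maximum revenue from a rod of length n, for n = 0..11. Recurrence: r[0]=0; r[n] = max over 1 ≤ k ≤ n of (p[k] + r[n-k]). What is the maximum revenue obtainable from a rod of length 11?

   n    0    1    2    3    4    5    6    7    8    9   10   11
r[n]    0    2    4    7   13   17   19   21   26   30   34   36

36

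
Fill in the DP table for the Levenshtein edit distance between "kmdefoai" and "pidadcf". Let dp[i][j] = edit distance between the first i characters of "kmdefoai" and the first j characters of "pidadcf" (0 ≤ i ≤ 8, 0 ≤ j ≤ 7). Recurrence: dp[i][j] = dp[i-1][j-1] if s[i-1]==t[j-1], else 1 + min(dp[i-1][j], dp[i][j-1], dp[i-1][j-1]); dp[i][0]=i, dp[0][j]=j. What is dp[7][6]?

6

   ''  p  i  d  a  d  c  f
''  0  1  2  3  4  5  6  7
 k  1  1  2  3  4  5  6  7
 m  2  2  2  3  4  5  6  7
 d  3  3  3  2  3  4  5  6
 e  4  4  4  3  3  4  5  6
 f  5  5  5  4  4  4  5  5
 o  6  6  6  5  5  5  5  6
 a  7  7  7  6  5  6  6  6
 i  8  8  7  7  6  6  7  7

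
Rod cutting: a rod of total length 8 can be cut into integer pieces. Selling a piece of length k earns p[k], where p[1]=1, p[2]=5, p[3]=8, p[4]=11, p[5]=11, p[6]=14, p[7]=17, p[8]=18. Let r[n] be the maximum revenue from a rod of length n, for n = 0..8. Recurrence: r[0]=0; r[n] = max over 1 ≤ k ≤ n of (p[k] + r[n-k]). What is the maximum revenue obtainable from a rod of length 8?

   n    0    1    2    3    4    5    6    7    8
r[n]    0    1    5    8   11   13   16   19   22

22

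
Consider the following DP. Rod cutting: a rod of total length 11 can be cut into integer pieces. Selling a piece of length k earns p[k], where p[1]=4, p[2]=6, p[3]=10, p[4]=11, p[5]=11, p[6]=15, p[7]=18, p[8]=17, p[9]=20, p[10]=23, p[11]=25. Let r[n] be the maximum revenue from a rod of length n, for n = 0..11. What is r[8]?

32

   n    0    1    2    3    4    5    6    7    8    9   10   11
r[n]    0    4    8   12   16   20   24   28   32   36   40   44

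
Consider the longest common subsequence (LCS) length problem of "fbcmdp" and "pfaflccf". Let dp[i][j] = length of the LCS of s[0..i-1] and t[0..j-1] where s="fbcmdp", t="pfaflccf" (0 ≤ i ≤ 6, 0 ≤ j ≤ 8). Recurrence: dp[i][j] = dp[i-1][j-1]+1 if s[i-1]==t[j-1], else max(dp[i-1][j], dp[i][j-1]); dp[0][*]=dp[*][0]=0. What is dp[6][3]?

   ''  p  f  a  f  l  c  c  f
''  0  0  0  0  0  0  0  0  0
 f  0  0  1  1  1  1  1  1  1
 b  0  0  1  1  1  1  1  1  1
 c  0  0  1  1  1  1  2  2  2
 m  0  0  1  1  1  1  2  2  2
 d  0  0  1  1  1  1  2  2  2
 p  0  1  1  1  1  1  2  2  2

1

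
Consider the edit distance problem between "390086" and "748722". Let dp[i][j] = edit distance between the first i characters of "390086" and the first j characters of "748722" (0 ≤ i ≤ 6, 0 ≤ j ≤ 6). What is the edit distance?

6

   ''  7  4  8  7  2  2
''  0  1  2  3  4  5  6
 3  1  1  2  3  4  5  6
 9  2  2  2  3  4  5  6
 0  3  3  3  3  4  5  6
 0  4  4  4  4  4  5  6
 8  5  5  5  4  5  5  6
 6  6  6  6  5  5  6  6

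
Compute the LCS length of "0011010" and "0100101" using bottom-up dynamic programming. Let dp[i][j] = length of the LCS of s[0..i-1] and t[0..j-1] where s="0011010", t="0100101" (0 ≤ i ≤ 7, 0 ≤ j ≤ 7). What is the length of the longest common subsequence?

   ''  0  1  0  0  1  0  1
''  0  0  0  0  0  0  0  0
 0  0  1  1  1  1  1  1  1
 0  0  1  1  2  2  2  2  2
 1  0  1  2  2  2  3  3  3
 1  0  1  2  2  2  3  3  4
 0  0  1  2  3  3  3  4  4
 1  0  1  2  3  3  4  4  5
 0  0  1  2  3  4  4  5  5

5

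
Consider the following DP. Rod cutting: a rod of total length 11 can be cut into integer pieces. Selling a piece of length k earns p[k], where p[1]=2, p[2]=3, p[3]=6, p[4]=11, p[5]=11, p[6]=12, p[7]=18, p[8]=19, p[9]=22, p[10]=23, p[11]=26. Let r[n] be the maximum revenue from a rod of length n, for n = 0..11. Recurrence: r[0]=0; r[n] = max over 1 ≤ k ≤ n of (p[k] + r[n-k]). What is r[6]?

   n    0    1    2    3    4    5    6    7    8    9   10   11
r[n]    0    2    4    6   11   13   15   18   22   24   26   29

15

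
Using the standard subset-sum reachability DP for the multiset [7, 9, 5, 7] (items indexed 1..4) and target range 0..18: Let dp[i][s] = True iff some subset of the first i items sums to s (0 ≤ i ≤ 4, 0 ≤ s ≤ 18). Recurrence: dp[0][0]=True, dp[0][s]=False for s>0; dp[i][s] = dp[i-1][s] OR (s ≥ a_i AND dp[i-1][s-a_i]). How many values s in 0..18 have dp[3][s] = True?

i\s   0   1   2   3   4   5   6   7   8   9  10  11  12  13  14  15  16  17  18
  0   T   F   F   F   F   F   F   F   F   F   F   F   F   F   F   F   F   F   F
  1   T   F   F   F   F   F   F   T   F   F   F   F   F   F   F   F   F   F   F
  2   T   F   F   F   F   F   F   T   F   T   F   F   F   F   F   F   T   F   F
  3   T   F   F   F   F   T   F   T   F   T   F   F   T   F   T   F   T   F   F
  4   T   F   F   F   F   T   F   T   F   T   F   F   T   F   T   F   T   F   F

7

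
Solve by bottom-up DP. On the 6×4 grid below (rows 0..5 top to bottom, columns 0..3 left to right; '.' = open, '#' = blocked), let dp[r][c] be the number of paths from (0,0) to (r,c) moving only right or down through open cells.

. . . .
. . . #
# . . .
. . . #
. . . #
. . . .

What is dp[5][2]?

11

r\c   0   1   2   3
  0   1   1   1   1
  1   1   2   3   0
  2   0   2   5   5
  3   0   2   7   0
  4   0   2   9   0
  5   0   2  11  11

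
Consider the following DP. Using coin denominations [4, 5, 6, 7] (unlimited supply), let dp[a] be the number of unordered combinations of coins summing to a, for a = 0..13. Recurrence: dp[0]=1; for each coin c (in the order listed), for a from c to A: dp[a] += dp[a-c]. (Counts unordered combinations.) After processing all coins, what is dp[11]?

after  coin     0     1     2     3     4     5     6     7     8     9    10    11    12    13
          4     1     0     0     0     1     0     0     0     1     0     0     0     1     0
          5     1     0     0     0     1     1     0     0     1     1     1     0     1     1
          6     1     0     0     0     1     1     1     0     1     1     2     1     2     1
          7     1     0     0     0     1     1     1     1     1     1     2     2     3     2

2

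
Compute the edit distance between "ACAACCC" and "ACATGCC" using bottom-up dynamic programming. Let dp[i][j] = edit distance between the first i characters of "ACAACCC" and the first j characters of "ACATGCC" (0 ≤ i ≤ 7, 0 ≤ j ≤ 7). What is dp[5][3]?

   ''  A  C  A  T  G  C  C
''  0  1  2  3  4  5  6  7
 A  1  0  1  2  3  4  5  6
 C  2  1  0  1  2  3  4  5
 A  3  2  1  0  1  2  3  4
 A  4  3  2  1  1  2  3  4
 C  5  4  3  2  2  2  2  3
 C  6  5  4  3  3  3  2  2
 C  7  6  5  4  4  4  3  2

2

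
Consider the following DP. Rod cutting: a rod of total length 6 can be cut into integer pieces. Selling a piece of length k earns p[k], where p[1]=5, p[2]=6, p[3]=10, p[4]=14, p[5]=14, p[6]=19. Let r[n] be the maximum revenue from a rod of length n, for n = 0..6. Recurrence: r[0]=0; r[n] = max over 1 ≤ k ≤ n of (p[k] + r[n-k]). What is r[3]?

15

   n    0    1    2    3    4    5    6
r[n]    0    5   10   15   20   25   30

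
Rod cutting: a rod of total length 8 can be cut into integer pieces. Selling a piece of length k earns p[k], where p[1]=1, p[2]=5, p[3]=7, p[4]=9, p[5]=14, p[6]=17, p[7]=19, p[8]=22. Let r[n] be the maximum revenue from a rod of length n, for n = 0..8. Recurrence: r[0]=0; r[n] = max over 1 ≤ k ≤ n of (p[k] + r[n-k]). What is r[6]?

   n    0    1    2    3    4    5    6    7    8
r[n]    0    1    5    7   10   14   17   19   22

17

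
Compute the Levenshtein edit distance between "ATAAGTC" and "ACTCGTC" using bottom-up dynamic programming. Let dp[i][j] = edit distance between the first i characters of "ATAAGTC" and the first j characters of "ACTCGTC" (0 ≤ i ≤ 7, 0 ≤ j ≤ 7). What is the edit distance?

   ''  A  C  T  C  G  T  C
''  0  1  2  3  4  5  6  7
 A  1  0  1  2  3  4  5  6
 T  2  1  1  1  2  3  4  5
 A  3  2  2  2  2  3  4  5
 A  4  3  3  3  3  3  4  5
 G  5  4  4  4  4  3  4  5
 T  6  5  5  4  5  4  3  4
 C  7  6  5  5  4  5  4  3

3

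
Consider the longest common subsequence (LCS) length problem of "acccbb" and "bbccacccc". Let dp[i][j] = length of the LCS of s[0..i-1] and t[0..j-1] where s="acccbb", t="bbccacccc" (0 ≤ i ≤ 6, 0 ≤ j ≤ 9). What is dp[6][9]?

   ''  b  b  c  c  a  c  c  c  c
''  0  0  0  0  0  0  0  0  0  0
 a  0  0  0  0  0  1  1  1  1  1
 c  0  0  0  1  1  1  2  2  2  2
 c  0  0  0  1  2  2  2  3  3  3
 c  0  0  0  1  2  2  3  3  4  4
 b  0  1  1  1  2  2  3  3  4  4
 b  0  1  2  2  2  2  3  3  4  4

4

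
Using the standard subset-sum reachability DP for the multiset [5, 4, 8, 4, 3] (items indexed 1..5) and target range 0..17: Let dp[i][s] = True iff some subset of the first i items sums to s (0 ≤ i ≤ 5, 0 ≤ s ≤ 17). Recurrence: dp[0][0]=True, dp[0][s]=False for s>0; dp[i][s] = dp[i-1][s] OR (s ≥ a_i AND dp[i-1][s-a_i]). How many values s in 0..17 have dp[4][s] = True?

9

i\s   0   1   2   3   4   5   6   7   8   9  10  11  12  13  14  15  16  17
  0   T   F   F   F   F   F   F   F   F   F   F   F   F   F   F   F   F   F
  1   T   F   F   F   F   T   F   F   F   F   F   F   F   F   F   F   F   F
  2   T   F   F   F   T   T   F   F   F   T   F   F   F   F   F   F   F   F
  3   T   F   F   F   T   T   F   F   T   T   F   F   T   T   F   F   F   T
  4   T   F   F   F   T   T   F   F   T   T   F   F   T   T   F   F   T   T
  5   T   F   F   T   T   T   F   T   T   T   F   T   T   T   F   T   T   T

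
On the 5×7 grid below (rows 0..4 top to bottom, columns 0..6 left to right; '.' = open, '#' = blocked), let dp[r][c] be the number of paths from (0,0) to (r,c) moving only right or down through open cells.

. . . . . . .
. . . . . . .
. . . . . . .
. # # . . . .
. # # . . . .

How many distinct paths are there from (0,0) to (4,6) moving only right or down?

r\c   0   1   2   3   4   5   6
  0   1   1   1   1   1   1   1
  1   1   2   3   4   5   6   7
  2   1   3   6  10  15  21  28
  3   1   0   0  10  25  46  74
  4   1   0   0  10  35  81 155

155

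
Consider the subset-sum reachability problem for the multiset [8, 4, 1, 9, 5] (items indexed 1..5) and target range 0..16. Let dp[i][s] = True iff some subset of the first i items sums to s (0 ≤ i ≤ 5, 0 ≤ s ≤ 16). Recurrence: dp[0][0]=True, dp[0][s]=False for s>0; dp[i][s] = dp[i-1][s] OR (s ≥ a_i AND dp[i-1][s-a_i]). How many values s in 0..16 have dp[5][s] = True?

12

i\s   0   1   2   3   4   5   6   7   8   9  10  11  12  13  14  15  16
  0   T   F   F   F   F   F   F   F   F   F   F   F   F   F   F   F   F
  1   T   F   F   F   F   F   F   F   T   F   F   F   F   F   F   F   F
  2   T   F   F   F   T   F   F   F   T   F   F   F   T   F   F   F   F
  3   T   T   F   F   T   T   F   F   T   T   F   F   T   T   F   F   F
  4   T   T   F   F   T   T   F   F   T   T   T   F   T   T   T   F   F
  5   T   T   F   F   T   T   T   F   T   T   T   F   T   T   T   T   F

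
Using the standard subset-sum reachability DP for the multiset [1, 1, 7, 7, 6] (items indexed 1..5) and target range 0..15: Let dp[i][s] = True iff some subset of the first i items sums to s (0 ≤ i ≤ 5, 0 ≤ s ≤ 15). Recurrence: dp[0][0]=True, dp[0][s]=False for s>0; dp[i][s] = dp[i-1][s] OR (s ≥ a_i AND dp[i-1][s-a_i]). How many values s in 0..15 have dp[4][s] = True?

8

i\s   0   1   2   3   4   5   6   7   8   9  10  11  12  13  14  15
  0   T   F   F   F   F   F   F   F   F   F   F   F   F   F   F   F
  1   T   T   F   F   F   F   F   F   F   F   F   F   F   F   F   F
  2   T   T   T   F   F   F   F   F   F   F   F   F   F   F   F   F
  3   T   T   T   F   F   F   F   T   T   T   F   F   F   F   F   F
  4   T   T   T   F   F   F   F   T   T   T   F   F   F   F   T   T
  5   T   T   T   F   F   F   T   T   T   T   F   F   F   T   T   T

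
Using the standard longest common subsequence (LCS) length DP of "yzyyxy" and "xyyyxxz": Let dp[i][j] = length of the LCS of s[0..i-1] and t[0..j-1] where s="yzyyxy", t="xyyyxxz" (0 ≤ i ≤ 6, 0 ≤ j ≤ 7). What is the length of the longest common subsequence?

   ''  x  y  y  y  x  x  z
''  0  0  0  0  0  0  0  0
 y  0  0  1  1  1  1  1  1
 z  0  0  1  1  1  1  1  2
 y  0  0  1  2  2  2  2  2
 y  0  0  1  2  3  3  3  3
 x  0  1  1  2  3  4  4  4
 y  0  1  2  2  3  4  4  4

4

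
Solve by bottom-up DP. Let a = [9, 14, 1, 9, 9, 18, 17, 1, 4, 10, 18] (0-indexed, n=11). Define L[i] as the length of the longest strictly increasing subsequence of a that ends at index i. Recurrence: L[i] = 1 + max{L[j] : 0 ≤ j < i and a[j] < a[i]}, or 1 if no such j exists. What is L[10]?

4

   i    0    1    2    3    4    5    6    7    8    9   10
a[i]    9   14    1    9    9   18   17    1    4   10   18
L[i]    1    2    1    2    2    3    3    1    2    3    4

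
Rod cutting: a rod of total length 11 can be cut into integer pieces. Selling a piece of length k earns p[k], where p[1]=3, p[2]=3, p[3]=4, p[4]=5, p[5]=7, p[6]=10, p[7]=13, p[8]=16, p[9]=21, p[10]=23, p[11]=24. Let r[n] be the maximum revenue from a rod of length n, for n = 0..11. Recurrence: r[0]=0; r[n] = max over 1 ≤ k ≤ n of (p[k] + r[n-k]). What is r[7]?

   n    0    1    2    3    4    5    6    7    8    9   10   11
r[n]    0    3    6    9   12   15   18   21   24   27   30   33

21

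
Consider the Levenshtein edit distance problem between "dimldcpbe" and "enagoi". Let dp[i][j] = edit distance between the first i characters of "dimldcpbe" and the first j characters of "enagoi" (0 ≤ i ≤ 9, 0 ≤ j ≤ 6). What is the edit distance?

   ''  e  n  a  g  o  i
''  0  1  2  3  4  5  6
 d  1  1  2  3  4  5  6
 i  2  2  2  3  4  5  5
 m  3  3  3  3  4  5  6
 l  4  4  4  4  4  5  6
 d  5  5  5  5  5  5  6
 c  6  6  6  6  6  6  6
 p  7  7  7  7  7  7  7
 b  8  8  8  8  8  8  8
 e  9  8  9  9  9  9  9

9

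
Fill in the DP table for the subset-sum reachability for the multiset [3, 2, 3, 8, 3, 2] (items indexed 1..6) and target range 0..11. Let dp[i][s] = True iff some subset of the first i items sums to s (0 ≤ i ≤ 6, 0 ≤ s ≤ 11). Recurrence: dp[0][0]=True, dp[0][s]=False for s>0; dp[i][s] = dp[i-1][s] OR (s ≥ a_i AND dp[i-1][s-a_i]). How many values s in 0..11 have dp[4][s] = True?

8

i\s   0   1   2   3   4   5   6   7   8   9  10  11
  0   T   F   F   F   F   F   F   F   F   F   F   F
  1   T   F   F   T   F   F   F   F   F   F   F   F
  2   T   F   T   T   F   T   F   F   F   F   F   F
  3   T   F   T   T   F   T   T   F   T   F   F   F
  4   T   F   T   T   F   T   T   F   T   F   T   T
  5   T   F   T   T   F   T   T   F   T   T   T   T
  6   T   F   T   T   T   T   T   T   T   T   T   T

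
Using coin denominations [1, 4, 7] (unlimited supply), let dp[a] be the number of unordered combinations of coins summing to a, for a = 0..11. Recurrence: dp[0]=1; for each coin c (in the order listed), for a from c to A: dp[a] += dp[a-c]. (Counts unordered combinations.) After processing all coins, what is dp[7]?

3

after  coin     0     1     2     3     4     5     6     7     8     9    10    11
          1     1     1     1     1     1     1     1     1     1     1     1     1
          4     1     1     1     1     2     2     2     2     3     3     3     3
          7     1     1     1     1     2     2     2     3     4     4     4     5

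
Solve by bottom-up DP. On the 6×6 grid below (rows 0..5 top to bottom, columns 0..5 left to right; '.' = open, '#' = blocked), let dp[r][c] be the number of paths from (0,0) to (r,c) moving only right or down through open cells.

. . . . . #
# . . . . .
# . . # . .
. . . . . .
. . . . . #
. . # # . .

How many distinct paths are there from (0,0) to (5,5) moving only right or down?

r\c   0   1   2   3   4   5
  0   1   1   1   1   1   0
  1   0   1   2   3   4   4
  2   0   1   3   0   4   8
  3   0   1   4   4   8  16
  4   0   1   5   9  17   0
  5   0   1   0   0  17  17

17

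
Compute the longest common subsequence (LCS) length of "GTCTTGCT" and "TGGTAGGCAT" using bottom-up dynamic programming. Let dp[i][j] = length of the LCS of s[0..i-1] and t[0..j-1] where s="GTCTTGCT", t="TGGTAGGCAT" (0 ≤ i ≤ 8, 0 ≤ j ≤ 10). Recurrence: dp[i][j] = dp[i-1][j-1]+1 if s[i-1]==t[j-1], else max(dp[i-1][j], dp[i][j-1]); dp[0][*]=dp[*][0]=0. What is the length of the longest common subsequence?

5

   ''  T  G  G  T  A  G  G  C  A  T
''  0  0  0  0  0  0  0  0  0  0  0
 G  0  0  1  1  1  1  1  1  1  1  1
 T  0  1  1  1  2  2  2  2  2  2  2
 C  0  1  1  1  2  2  2  2  3  3  3
 T  0  1  1  1  2  2  2  2  3  3  4
 T  0  1  1  1  2  2  2  2  3  3  4
 G  0  1  2  2  2  2  3  3  3  3  4
 C  0  1  2  2  2  2  3  3  4  4  4
 T  0  1  2  2  3  3  3  3  4  4  5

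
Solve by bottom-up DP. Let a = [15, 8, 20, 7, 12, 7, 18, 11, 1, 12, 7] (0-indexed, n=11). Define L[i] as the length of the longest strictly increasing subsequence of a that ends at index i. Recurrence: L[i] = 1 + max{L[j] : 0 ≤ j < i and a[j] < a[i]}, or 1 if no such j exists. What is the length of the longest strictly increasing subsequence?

   i    0    1    2    3    4    5    6    7    8    9   10
a[i]   15    8   20    7   12    7   18   11    1   12    7
L[i]    1    1    2    1    2    1    3    2    1    3    2

3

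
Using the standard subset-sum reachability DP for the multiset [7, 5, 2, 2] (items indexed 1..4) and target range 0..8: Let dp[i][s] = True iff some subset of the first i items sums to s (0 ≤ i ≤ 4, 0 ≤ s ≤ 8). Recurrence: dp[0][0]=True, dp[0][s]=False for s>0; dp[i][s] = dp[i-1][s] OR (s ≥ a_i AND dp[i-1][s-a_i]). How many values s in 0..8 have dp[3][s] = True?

i\s   0   1   2   3   4   5   6   7   8
  0   T   F   F   F   F   F   F   F   F
  1   T   F   F   F   F   F   F   T   F
  2   T   F   F   F   F   T   F   T   F
  3   T   F   T   F   F   T   F   T   F
  4   T   F   T   F   T   T   F   T   F

4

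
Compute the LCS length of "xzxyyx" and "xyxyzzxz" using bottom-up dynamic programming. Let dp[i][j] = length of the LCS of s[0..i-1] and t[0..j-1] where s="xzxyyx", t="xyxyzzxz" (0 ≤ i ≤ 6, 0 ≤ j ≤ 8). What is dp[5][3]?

2

   ''  x  y  x  y  z  z  x  z
''  0  0  0  0  0  0  0  0  0
 x  0  1  1  1  1  1  1  1  1
 z  0  1  1  1  1  2  2  2  2
 x  0  1  1  2  2  2  2  3  3
 y  0  1  2  2  3  3  3  3  3
 y  0  1  2  2  3  3  3  3  3
 x  0  1  2  3  3  3  3  4  4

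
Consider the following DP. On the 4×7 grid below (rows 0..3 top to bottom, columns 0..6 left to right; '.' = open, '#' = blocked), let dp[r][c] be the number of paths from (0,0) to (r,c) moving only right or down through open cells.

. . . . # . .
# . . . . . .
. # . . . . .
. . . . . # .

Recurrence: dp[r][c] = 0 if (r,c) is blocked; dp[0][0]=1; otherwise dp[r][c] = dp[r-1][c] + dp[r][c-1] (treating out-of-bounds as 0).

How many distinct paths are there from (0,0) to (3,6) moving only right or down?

r\c   0   1   2   3   4   5   6
  0   1   1   1   1   0   0   0
  1   0   1   2   3   3   3   3
  2   0   0   2   5   8  11  14
  3   0   0   2   7  15   0  14

14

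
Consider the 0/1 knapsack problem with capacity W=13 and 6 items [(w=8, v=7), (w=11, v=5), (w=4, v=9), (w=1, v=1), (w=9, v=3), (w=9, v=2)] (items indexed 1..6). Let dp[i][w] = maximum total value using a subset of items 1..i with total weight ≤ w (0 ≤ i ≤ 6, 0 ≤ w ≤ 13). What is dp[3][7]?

9

i\w   0   1   2   3   4   5   6   7   8   9  10  11  12  13
  0   0   0   0   0   0   0   0   0   0   0   0   0   0   0
  1   0   0   0   0   0   0   0   0   7   7   7   7   7   7
  2   0   0   0   0   0   0   0   0   7   7   7   7   7   7
  3   0   0   0   0   9   9   9   9   9   9   9   9  16  16
  4   0   1   1   1   9  10  10  10  10  10  10  10  16  17
  5   0   1   1   1   9  10  10  10  10  10  10  10  16  17
  6   0   1   1   1   9  10  10  10  10  10  10  10  16  17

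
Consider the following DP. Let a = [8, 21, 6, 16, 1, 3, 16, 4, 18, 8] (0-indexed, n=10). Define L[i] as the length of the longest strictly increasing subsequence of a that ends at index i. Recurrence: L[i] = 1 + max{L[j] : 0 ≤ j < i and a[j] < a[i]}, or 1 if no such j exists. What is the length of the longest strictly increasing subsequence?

4

   i    0    1    2    3    4    5    6    7    8    9
a[i]    8   21    6   16    1    3   16    4   18    8
L[i]    1    2    1    2    1    2    3    3    4    4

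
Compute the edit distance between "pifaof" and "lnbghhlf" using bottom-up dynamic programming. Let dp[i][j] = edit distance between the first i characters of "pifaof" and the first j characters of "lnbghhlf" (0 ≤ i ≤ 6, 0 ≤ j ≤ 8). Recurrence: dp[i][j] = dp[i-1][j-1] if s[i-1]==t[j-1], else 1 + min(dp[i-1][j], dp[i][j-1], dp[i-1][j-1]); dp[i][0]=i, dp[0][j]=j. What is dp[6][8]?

   ''  l  n  b  g  h  h  l  f
''  0  1  2  3  4  5  6  7  8
 p  1  1  2  3  4  5  6  7  8
 i  2  2  2  3  4  5  6  7  8
 f  3  3  3  3  4  5  6  7  7
 a  4  4  4  4  4  5  6  7  8
 o  5  5  5  5  5  5  6  7  8
 f  6  6  6  6  6  6  6  7  7

7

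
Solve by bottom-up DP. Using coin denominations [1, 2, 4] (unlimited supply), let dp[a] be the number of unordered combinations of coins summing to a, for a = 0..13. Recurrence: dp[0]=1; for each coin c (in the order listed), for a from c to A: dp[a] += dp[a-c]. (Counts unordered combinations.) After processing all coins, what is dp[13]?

16

after  coin     0     1     2     3     4     5     6     7     8     9    10    11    12    13
          1     1     1     1     1     1     1     1     1     1     1     1     1     1     1
          2     1     1     2     2     3     3     4     4     5     5     6     6     7     7
          4     1     1     2     2     4     4     6     6     9     9    12    12    16    16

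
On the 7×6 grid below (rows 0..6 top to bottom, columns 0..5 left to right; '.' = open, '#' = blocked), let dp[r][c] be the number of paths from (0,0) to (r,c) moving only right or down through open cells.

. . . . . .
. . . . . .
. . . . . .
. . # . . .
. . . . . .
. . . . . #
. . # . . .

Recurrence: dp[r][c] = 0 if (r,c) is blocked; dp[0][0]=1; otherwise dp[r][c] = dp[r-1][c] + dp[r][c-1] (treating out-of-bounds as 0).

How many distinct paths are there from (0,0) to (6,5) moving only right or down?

92

r\c   0   1   2   3   4   5
  0   1   1   1   1   1   1
  1   1   2   3   4   5   6
  2   1   3   6  10  15  21
  3   1   4   0  10  25  46
  4   1   5   5  15  40  86
  5   1   6  11  26  66   0
  6   1   7   0  26  92  92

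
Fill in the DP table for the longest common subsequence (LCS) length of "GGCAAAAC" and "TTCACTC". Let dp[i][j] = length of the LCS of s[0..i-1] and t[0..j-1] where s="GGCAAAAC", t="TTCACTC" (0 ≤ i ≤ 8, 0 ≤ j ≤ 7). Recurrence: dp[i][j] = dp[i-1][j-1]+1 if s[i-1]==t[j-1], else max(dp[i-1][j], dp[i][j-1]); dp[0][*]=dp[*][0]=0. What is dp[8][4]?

2

   ''  T  T  C  A  C  T  C
''  0  0  0  0  0  0  0  0
 G  0  0  0  0  0  0  0  0
 G  0  0  0  0  0  0  0  0
 C  0  0  0  1  1  1  1  1
 A  0  0  0  1  2  2  2  2
 A  0  0  0  1  2  2  2  2
 A  0  0  0  1  2  2  2  2
 A  0  0  0  1  2  2  2  2
 C  0  0  0  1  2  3  3  3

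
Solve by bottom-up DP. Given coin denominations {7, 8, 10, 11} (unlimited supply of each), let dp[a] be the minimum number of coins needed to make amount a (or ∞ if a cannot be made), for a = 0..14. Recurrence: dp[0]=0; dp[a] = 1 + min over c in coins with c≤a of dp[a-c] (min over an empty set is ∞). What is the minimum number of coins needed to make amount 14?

 a  0  1  2  3  4  5  6  7  8  9 10 11 12 13 14
dp  0  -  -  -  -  -  -  1  1  -  1  1  -  -  2
(- denotes ∞ / unreachable)

2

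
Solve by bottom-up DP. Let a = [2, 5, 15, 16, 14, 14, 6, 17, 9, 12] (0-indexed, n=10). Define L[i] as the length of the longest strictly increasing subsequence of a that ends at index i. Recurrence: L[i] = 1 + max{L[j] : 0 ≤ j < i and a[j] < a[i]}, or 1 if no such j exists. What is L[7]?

5

   i    0    1    2    3    4    5    6    7    8    9
a[i]    2    5   15   16   14   14    6   17    9   12
L[i]    1    2    3    4    3    3    3    5    4    5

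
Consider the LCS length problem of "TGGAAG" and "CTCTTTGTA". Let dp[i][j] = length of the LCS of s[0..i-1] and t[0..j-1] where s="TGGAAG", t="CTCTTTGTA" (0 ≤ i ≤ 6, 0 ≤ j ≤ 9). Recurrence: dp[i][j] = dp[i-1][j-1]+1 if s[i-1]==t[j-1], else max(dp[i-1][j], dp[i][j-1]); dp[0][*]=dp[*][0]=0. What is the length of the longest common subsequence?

   ''  C  T  C  T  T  T  G  T  A
''  0  0  0  0  0  0  0  0  0  0
 T  0  0  1  1  1  1  1  1  1  1
 G  0  0  1  1  1  1  1  2  2  2
 G  0  0  1  1  1  1  1  2  2  2
 A  0  0  1  1  1  1  1  2  2  3
 A  0  0  1  1  1  1  1  2  2  3
 G  0  0  1  1  1  1  1  2  2  3

3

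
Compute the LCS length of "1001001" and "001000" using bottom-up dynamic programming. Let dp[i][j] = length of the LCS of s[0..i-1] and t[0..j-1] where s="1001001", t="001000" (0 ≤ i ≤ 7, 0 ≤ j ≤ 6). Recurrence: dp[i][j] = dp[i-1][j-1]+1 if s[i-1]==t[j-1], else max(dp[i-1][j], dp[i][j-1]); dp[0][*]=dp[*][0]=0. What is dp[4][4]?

   ''  0  0  1  0  0  0
''  0  0  0  0  0  0  0
 1  0  0  0  1  1  1  1
 0  0  1  1  1  2  2  2
 0  0  1  2  2  2  3  3
 1  0  1  2  3  3  3  3
 0  0  1  2  3  4  4  4
 0  0  1  2  3  4  5  5
 1  0  1  2  3  4  5  5

3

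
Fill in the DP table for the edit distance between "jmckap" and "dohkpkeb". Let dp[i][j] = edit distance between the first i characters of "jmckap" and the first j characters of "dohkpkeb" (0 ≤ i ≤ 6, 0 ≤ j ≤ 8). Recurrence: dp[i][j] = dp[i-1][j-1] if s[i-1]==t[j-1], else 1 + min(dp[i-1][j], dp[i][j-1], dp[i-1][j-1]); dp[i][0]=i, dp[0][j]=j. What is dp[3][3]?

3

   ''  d  o  h  k  p  k  e  b
''  0  1  2  3  4  5  6  7  8
 j  1  1  2  3  4  5  6  7  8
 m  2  2  2  3  4  5  6  7  8
 c  3  3  3  3  4  5  6  7  8
 k  4  4  4  4  3  4  5  6  7
 a  5  5  5  5  4  4  5  6  7
 p  6  6  6  6  5  4  5  6  7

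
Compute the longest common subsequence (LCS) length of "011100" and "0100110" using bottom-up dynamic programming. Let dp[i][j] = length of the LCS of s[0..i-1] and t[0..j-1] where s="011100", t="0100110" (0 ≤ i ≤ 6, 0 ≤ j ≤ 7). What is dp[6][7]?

   ''  0  1  0  0  1  1  0
''  0  0  0  0  0  0  0  0
 0  0  1  1  1  1  1  1  1
 1  0  1  2  2  2  2  2  2
 1  0  1  2  2  2  3  3  3
 1  0  1  2  2  2  3  4  4
 0  0  1  2  3  3  3  4  5
 0  0  1  2  3  4  4  4  5

5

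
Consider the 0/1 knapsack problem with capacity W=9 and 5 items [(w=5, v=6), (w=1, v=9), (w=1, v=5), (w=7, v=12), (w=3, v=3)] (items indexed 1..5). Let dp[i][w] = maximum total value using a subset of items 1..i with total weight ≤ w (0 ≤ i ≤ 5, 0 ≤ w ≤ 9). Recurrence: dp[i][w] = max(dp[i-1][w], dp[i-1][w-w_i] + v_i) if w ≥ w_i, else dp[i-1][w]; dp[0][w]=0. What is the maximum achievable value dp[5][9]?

26

i\w   0   1   2   3   4   5   6   7   8   9
  0   0   0   0   0   0   0   0   0   0   0
  1   0   0   0   0   0   6   6   6   6   6
  2   0   9   9   9   9   9  15  15  15  15
  3   0   9  14  14  14  14  15  20  20  20
  4   0   9  14  14  14  14  15  20  21  26
  5   0   9  14  14  14  17  17  20  21  26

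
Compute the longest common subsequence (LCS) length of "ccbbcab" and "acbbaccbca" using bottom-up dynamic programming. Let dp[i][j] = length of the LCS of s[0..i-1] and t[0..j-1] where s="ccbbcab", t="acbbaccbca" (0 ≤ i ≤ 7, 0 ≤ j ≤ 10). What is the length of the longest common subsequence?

5

   ''  a  c  b  b  a  c  c  b  c  a
''  0  0  0  0  0  0  0  0  0  0  0
 c  0  0  1  1  1  1  1  1  1  1  1
 c  0  0  1  1  1  1  2  2  2  2  2
 b  0  0  1  2  2  2  2  2  3  3  3
 b  0  0  1  2  3  3  3  3  3  3  3
 c  0  0  1  2  3  3  4  4  4  4  4
 a  0  1  1  2  3  4  4  4  4  4  5
 b  0  1  1  2  3  4  4  4  5  5  5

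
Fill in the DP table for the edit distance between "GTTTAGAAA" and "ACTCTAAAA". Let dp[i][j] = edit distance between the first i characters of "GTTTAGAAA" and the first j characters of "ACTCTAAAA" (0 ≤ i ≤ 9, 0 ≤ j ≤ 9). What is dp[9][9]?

   ''  A  C  T  C  T  A  A  A  A
''  0  1  2  3  4  5  6  7  8  9
 G  1  1  2  3  4  5  6  7  8  9
 T  2  2  2  2  3  4  5  6  7  8
 T  3  3  3  2  3  3  4  5  6  7
 T  4  4  4  3  3  3  4  5  6  7
 A  5  4  5  4  4  4  3  4  5  6
 G  6  5  5  5  5  5  4  4  5  6
 A  7  6  6  6  6  6  5  4  4  5
 A  8  7  7  7  7  7  6  5  4  4
 A  9  8  8  8  8  8  7  6  5  4

4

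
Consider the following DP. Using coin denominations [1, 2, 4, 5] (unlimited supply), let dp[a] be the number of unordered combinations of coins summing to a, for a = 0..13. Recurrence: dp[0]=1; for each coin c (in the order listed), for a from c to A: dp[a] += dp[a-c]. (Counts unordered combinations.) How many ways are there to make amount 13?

after  coin     0     1     2     3     4     5     6     7     8     9    10    11    12    13
          1     1     1     1     1     1     1     1     1     1     1     1     1     1     1
          2     1     1     2     2     3     3     4     4     5     5     6     6     7     7
          4     1     1     2     2     4     4     6     6     9     9    12    12    16    16
          5     1     1     2     2     4     5     7     8    11    13    17    19    24    27

27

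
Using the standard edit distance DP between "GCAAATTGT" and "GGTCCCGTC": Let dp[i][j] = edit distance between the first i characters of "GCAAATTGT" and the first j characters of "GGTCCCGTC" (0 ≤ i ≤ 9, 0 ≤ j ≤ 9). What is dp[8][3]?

6

   ''  G  G  T  C  C  C  G  T  C
''  0  1  2  3  4  5  6  7  8  9
 G  1  0  1  2  3  4  5  6  7  8
 C  2  1  1  2  2  3  4  5  6  7
 A  3  2  2  2  3  3  4  5  6  7
 A  4  3  3  3  3  4  4  5  6  7
 A  5  4  4  4  4  4  5  5  6  7
 T  6  5  5  4  5  5  5  6  5  6
 T  7  6  6  5  5  6  6  6  6  6
 G  8  7  6  6  6  6  7  6  7  7
 T  9  8  7  6  7  7  7  7  6  7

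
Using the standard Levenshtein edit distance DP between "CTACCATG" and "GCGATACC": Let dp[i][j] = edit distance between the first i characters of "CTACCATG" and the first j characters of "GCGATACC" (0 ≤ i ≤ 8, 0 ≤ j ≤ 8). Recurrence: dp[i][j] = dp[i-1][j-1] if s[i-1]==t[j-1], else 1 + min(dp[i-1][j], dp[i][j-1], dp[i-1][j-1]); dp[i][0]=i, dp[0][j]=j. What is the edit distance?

   ''  G  C  G  A  T  A  C  C
''  0  1  2  3  4  5  6  7  8
 C  1  1  1  2  3  4  5  6  7
 T  2  2  2  2  3  3  4  5  6
 A  3  3  3  3  2  3  3  4  5
 C  4  4  3  4  3  3  4  3  4
 C  5  5  4  4  4  4  4  4  3
 A  6  6  5  5  4  5  4  5  4
 T  7  7  6  6  5  4  5  5  5
 G  8  7  7  6  6  5  5  6  6

6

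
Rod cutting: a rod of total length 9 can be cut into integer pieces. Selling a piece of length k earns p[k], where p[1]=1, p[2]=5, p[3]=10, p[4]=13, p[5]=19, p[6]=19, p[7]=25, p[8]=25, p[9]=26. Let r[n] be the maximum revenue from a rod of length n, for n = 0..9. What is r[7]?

   n    0    1    2    3    4    5    6    7    8    9
r[n]    0    1    5   10   13   19   20   25   29   32

25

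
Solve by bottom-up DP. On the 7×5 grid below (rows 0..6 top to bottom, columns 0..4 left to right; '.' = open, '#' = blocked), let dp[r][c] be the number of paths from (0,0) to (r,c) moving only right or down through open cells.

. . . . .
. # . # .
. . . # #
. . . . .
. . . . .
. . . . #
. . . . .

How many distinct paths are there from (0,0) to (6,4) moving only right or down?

r\c   0   1   2   3   4
  0   1   1   1   1   1
  1   1   0   1   0   1
  2   1   1   2   0   0
  3   1   2   4   4   4
  4   1   3   7  11  15
  5   1   4  11  22   0
  6   1   5  16  38  38

38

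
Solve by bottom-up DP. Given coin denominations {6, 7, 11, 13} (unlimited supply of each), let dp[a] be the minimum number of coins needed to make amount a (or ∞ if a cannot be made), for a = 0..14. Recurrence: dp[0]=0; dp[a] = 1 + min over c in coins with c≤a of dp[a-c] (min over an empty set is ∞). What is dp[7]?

1

 a  0  1  2  3  4  5  6  7  8  9 10 11 12 13 14
dp  0  -  -  -  -  -  1  1  -  -  -  1  2  1  2
(- denotes ∞ / unreachable)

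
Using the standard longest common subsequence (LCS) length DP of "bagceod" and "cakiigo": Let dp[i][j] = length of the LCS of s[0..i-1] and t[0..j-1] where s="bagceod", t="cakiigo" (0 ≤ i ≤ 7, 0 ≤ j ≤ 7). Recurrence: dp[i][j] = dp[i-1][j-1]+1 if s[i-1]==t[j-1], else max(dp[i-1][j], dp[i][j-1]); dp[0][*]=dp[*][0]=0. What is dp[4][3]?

   ''  c  a  k  i  i  g  o
''  0  0  0  0  0  0  0  0
 b  0  0  0  0  0  0  0  0
 a  0  0  1  1  1  1  1  1
 g  0  0  1  1  1  1  2  2
 c  0  1  1  1  1  1  2  2
 e  0  1  1  1  1  1  2  2
 o  0  1  1  1  1  1  2  3
 d  0  1  1  1  1  1  2  3

1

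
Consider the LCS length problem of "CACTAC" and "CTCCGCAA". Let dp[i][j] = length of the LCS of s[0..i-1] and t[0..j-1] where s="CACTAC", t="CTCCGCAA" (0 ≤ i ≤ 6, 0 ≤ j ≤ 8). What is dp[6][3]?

   ''  C  T  C  C  G  C  A  A
''  0  0  0  0  0  0  0  0  0
 C  0  1  1  1  1  1  1  1  1
 A  0  1  1  1  1  1  1  2  2
 C  0  1  1  2  2  2  2  2  2
 T  0  1  2  2  2  2  2  2  2
 A  0  1  2  2  2  2  2  3  3
 C  0  1  2  3  3  3  3  3  3

3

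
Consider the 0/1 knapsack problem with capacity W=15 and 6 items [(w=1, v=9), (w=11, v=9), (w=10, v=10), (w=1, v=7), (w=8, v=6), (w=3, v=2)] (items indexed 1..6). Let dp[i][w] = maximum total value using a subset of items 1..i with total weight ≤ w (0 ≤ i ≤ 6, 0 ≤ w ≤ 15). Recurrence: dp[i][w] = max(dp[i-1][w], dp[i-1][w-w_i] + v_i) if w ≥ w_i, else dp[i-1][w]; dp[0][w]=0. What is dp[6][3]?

16

i\w   0   1   2   3   4   5   6   7   8   9  10  11  12  13  14  15
  0   0   0   0   0   0   0   0   0   0   0   0   0   0   0   0   0
  1   0   9   9   9   9   9   9   9   9   9   9   9   9   9   9   9
  2   0   9   9   9   9   9   9   9   9   9   9   9  18  18  18  18
  3   0   9   9   9   9   9   9   9   9   9  10  19  19  19  19  19
  4   0   9  16  16  16  16  16  16  16  16  16  19  26  26  26  26
  5   0   9  16  16  16  16  16  16  16  16  22  22  26  26  26  26
  6   0   9  16  16  16  18  18  18  18  18  22  22  26  26  26  28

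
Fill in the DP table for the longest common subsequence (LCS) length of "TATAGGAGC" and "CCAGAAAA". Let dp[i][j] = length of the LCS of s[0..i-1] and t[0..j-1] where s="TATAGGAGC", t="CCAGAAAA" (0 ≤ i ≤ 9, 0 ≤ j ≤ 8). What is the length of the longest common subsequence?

3

   ''  C  C  A  G  A  A  A  A
''  0  0  0  0  0  0  0  0  0
 T  0  0  0  0  0  0  0  0  0
 A  0  0  0  1  1  1  1  1  1
 T  0  0  0  1  1  1  1  1  1
 A  0  0  0  1  1  2  2  2  2
 G  0  0  0  1  2  2  2  2  2
 G  0  0  0  1  2  2  2  2  2
 A  0  0  0  1  2  3  3  3  3
 G  0  0  0  1  2  3  3  3  3
 C  0  1  1  1  2  3  3  3  3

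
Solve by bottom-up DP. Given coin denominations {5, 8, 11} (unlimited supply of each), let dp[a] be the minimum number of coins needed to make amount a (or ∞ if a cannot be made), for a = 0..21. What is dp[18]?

3

 a  0  1  2  3  4  5  6  7  8  9 10 11 12 13 14 15 16 17 18 19 20 21
dp  0  -  -  -  -  1  -  -  1  -  2  1  -  2  -  3  2  -  3  2  4  3
(- denotes ∞ / unreachable)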